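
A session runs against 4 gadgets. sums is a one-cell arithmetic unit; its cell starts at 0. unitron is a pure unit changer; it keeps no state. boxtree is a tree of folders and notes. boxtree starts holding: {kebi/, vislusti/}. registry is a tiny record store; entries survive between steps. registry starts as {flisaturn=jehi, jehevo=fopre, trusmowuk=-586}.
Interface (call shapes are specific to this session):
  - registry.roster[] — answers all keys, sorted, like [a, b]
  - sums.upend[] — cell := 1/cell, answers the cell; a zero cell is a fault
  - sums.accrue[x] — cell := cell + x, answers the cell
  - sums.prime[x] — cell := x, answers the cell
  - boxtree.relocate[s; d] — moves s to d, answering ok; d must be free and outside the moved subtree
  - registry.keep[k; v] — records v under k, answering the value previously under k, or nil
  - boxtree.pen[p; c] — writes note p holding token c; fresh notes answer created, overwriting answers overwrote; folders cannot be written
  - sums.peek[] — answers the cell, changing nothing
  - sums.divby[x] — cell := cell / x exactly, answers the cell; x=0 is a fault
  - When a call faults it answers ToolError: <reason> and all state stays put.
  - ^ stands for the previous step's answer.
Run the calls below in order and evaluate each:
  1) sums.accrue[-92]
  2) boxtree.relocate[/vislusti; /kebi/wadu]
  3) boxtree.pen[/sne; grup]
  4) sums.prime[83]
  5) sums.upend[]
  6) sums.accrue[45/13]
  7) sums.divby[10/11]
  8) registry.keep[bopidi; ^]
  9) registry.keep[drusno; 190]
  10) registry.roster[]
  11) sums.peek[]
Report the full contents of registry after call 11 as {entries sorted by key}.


Answer: {bopidi=20614/5395, drusno=190, flisaturn=jehi, jehevo=fopre, trusmowuk=-586}

Derivation:
Do: sums.accrue[x=-92]
See: -92
Do: boxtree.relocate[s=/vislusti; d=/kebi/wadu]
See: ok
Do: boxtree.pen[p=/sne; c=grup]
See: created
Do: sums.prime[x=83]
See: 83
Do: sums.upend[]
See: 1/83
Do: sums.accrue[x=45/13]
See: 3748/1079
Do: sums.divby[x=10/11]
See: 20614/5395
Do: registry.keep[k=bopidi; v=^]
See: nil
Do: registry.keep[k=drusno; v=190]
See: nil
Do: registry.roster[]
See: [bopidi, drusno, flisaturn, jehevo, trusmowuk]
Do: sums.peek[]
See: 20614/5395


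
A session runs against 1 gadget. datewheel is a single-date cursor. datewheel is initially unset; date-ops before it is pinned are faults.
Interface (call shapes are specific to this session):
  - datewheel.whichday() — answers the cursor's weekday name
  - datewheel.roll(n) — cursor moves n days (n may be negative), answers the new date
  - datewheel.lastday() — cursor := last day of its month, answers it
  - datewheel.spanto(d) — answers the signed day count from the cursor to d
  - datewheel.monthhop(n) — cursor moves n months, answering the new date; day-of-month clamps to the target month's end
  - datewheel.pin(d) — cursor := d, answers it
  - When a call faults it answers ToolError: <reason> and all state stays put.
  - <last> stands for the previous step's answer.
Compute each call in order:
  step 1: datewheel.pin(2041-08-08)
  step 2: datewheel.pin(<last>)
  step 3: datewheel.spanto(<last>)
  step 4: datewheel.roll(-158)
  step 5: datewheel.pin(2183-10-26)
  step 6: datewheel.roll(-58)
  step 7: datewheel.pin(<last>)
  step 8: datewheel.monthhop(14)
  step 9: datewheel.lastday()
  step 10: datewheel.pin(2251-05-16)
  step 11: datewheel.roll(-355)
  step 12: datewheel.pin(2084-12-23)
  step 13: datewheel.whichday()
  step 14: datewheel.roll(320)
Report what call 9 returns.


Now I run datewheel.pin on 2041-08-08, — result: 2041-08-08.
Calling datewheel.pin on <last>, → 2041-08-08.
Now I run datewheel.spanto on <last>, → 0.
Then datewheel.roll on -158, and observe 2041-03-03.
Now I run datewheel.pin on 2183-10-26, giving 2183-10-26.
Using datewheel.roll on -58, yielding 2183-08-29.
Next I call datewheel.pin on <last>, and see 2183-08-29.
Then datewheel.monthhop on 14, giving 2184-10-29.
I invoke datewheel.lastday, which returns 2184-10-31.
Then datewheel.pin on 2251-05-16, → 2251-05-16.
Next I call datewheel.roll on -355, and see 2250-05-26.
I invoke datewheel.pin on 2084-12-23, and observe 2084-12-23.
I try datewheel.whichday, — result: Saturday.
I use datewheel.roll on 320: 2085-11-08.

Answer: 2184-10-31


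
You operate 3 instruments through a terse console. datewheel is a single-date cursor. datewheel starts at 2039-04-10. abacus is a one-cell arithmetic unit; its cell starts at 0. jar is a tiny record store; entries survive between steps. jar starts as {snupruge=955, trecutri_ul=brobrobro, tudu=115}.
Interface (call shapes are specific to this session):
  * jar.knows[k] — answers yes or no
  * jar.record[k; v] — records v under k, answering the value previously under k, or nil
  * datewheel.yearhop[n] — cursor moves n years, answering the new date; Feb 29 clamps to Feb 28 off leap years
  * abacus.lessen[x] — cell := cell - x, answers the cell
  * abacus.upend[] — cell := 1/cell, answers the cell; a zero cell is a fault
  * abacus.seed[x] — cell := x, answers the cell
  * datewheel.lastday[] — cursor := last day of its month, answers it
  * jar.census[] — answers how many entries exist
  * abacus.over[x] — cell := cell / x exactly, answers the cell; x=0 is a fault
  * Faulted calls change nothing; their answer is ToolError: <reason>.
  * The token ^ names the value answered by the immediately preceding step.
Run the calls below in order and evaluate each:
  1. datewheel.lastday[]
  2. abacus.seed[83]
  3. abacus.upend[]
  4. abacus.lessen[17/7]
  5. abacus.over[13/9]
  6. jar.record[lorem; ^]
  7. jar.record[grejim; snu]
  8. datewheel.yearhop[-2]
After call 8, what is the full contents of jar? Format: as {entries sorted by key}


==> datewheel.lastday()
<== 2039-04-30
==> abacus.seed(x=83)
<== 83
==> abacus.upend()
<== 1/83
==> abacus.lessen(x=17/7)
<== -1404/581
==> abacus.over(x=13/9)
<== -972/581
==> jar.record(k=lorem, v=^)
<== nil
==> jar.record(k=grejim, v=snu)
<== nil
==> datewheel.yearhop(n=-2)
<== 2037-04-30

Answer: {grejim=snu, lorem=-972/581, snupruge=955, trecutri_ul=brobrobro, tudu=115}


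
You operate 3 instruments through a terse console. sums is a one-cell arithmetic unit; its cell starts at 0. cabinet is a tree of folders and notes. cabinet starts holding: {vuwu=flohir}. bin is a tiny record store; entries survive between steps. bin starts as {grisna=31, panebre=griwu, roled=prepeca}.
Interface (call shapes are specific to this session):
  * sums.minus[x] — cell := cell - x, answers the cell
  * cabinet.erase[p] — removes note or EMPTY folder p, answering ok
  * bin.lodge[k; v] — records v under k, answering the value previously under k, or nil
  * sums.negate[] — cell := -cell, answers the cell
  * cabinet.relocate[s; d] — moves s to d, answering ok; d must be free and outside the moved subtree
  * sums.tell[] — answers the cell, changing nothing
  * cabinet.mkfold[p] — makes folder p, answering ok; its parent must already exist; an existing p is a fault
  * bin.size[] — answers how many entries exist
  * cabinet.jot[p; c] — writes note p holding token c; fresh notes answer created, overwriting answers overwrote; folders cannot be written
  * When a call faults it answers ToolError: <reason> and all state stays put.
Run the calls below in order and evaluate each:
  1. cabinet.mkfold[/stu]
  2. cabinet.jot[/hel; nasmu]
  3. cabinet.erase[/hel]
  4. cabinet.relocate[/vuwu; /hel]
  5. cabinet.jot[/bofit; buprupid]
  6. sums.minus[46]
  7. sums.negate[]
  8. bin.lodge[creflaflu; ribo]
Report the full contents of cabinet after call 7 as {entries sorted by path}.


>>> mkfold p→/stu
  ok
>>> jot p→/hel c→nasmu
  created
>>> erase p→/hel
  ok
>>> relocate s→/vuwu d→/hel
  ok
>>> jot p→/bofit c→buprupid
  created
>>> minus x→46
  -46
>>> negate
  46
>>> lodge k→creflaflu v→ribo
  nil

Answer: {bofit=buprupid, hel=flohir, stu/}


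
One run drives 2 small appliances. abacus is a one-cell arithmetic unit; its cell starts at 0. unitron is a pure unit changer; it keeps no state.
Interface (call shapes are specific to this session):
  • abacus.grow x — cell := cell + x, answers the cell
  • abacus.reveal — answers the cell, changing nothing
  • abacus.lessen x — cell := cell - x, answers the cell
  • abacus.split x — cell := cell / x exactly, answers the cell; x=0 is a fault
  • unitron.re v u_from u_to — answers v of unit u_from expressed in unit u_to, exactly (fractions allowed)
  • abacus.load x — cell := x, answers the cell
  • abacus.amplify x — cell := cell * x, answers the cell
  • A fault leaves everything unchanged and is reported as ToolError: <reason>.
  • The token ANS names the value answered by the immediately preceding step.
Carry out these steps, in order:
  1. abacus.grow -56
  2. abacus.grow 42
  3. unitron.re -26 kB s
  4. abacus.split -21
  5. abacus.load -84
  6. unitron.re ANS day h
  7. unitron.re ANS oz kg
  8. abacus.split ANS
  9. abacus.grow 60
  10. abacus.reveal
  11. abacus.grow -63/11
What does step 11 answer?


Answer: 7585308497/136077711

Derivation:
-> abacus.grow(x='-56')
<- -56
-> abacus.grow(x='42')
<- -14
-> unitron.re(v='-26', u_from='kB', u_to='s')
<- ToolError: incompatible units
-> abacus.split(x='-21')
<- 2/3
-> abacus.load(x='-84')
<- -84
-> unitron.re(v='ANS', u_from='day', u_to='h')
<- -2016
-> unitron.re(v='ANS', u_from='oz', u_to='kg')
<- -2857631931/50000000
-> abacus.split(x='ANS')
<- 200000000/136077711
-> abacus.grow(x='60')
<- 8364662660/136077711
-> abacus.reveal()
<- 8364662660/136077711
-> abacus.grow(x='-63/11')
<- 7585308497/136077711


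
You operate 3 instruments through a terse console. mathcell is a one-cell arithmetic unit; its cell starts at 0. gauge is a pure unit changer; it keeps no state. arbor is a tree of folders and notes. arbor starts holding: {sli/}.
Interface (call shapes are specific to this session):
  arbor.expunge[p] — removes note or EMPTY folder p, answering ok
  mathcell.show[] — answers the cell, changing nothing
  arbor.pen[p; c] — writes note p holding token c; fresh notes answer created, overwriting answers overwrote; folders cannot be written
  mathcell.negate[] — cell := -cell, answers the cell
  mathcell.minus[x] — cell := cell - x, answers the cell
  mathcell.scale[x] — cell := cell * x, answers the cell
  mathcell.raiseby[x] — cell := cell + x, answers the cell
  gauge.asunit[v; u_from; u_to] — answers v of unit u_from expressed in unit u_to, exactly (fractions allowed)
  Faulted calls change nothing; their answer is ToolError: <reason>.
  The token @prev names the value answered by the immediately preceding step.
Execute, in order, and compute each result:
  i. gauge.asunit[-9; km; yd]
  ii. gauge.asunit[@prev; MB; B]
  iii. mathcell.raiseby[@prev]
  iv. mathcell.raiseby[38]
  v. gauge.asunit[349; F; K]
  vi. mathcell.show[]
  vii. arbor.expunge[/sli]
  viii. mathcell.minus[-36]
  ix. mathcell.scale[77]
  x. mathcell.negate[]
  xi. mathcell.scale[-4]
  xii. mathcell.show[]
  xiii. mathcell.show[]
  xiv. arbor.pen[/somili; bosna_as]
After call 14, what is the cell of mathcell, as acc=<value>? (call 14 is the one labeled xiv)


Answer: acc=-384999997105416/127

Derivation:
Next I call asunit using v→-9, u_from→km, u_to→yd, and observe -1250000/127.
I invoke asunit using v→@prev, u_from→MB, u_to→B, → -1250000000000/127.
I try raiseby using x→@prev, giving -1250000000000/127.
Invoking raiseby using x→38, giving -1249999995174/127.
I invoke asunit using v→349, u_from→F, u_to→K, and observe 80867/180.
I invoke show(), and get -1249999995174/127.
I invoke expunge using p→/sli, yielding ok.
I try minus using x→-36, and see -1249999990602/127.
Then scale using x→77, giving -96249999276354/127.
I call negate, yielding 96249999276354/127.
Using scale using x→-4, giving -384999997105416/127.
Invoking show(): -384999997105416/127.
I run show: -384999997105416/127.
I try pen using p→/somili, c→bosna_as, yielding created.


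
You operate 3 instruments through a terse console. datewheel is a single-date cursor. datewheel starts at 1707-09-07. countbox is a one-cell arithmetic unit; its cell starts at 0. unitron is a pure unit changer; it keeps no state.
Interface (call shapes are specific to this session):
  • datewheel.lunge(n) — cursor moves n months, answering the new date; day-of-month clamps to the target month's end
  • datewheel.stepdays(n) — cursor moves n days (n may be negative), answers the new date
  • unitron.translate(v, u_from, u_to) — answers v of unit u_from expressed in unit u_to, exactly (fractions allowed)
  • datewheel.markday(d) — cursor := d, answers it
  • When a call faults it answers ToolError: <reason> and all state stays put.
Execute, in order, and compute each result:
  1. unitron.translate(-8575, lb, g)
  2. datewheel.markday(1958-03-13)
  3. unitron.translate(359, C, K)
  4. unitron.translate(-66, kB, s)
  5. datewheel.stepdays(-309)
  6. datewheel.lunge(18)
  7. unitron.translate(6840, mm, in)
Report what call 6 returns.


>>> translate v→-8575 u_from→lb u_to→g
  -15558218291/4000
>>> markday d→1958-03-13
  1958-03-13
>>> translate v→359 u_from→C u_to→K
  12643/20
>>> translate v→-66 u_from→kB u_to→s
  ToolError: incompatible units
>>> stepdays n→-309
  1957-05-08
>>> lunge n→18
  1958-11-08
>>> translate v→6840 u_from→mm u_to→in
  34200/127

Answer: 1958-11-08


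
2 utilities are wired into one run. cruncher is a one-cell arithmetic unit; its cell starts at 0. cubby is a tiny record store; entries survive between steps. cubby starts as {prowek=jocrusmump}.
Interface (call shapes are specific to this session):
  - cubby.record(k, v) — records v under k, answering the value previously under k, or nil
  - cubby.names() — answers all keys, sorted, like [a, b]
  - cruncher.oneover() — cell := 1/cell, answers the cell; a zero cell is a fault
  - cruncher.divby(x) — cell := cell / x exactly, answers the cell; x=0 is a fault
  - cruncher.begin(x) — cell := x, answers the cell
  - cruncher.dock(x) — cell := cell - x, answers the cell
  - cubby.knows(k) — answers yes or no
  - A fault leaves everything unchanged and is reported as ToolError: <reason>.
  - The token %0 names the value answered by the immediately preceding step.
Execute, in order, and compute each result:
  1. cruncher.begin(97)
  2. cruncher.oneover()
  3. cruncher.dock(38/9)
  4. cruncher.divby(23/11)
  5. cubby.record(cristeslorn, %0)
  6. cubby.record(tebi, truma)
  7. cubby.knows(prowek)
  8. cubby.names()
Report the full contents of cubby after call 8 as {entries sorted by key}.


I call begin using 97: 97.
I try oneover, and see 1/97.
Then dock using 38/9, — result: -3677/873.
Invoking divby using 23/11, and see -40447/20079.
I run record using cristeslorn, %0, — result: nil.
Calling record using tebi, truma, which returns nil.
Next I call knows using prowek, → yes.
I run names(), and get [cristeslorn, prowek, tebi].

Answer: {cristeslorn=-40447/20079, prowek=jocrusmump, tebi=truma}


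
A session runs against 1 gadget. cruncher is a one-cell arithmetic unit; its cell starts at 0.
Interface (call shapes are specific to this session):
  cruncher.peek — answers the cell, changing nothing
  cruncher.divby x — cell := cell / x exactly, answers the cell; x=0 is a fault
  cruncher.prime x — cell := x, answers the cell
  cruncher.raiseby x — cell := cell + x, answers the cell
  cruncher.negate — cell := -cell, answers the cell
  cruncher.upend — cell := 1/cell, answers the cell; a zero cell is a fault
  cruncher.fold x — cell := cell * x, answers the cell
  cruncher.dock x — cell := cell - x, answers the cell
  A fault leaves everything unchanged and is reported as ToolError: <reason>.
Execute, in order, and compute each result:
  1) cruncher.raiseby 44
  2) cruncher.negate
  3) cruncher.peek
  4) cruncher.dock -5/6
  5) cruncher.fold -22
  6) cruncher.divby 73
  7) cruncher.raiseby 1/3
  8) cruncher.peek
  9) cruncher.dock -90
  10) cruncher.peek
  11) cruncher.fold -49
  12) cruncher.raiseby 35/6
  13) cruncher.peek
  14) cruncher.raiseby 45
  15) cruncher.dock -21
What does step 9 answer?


Answer: 7544/73

Derivation:
// 1. cruncher.raiseby(x→44) == 44
// 2. cruncher.negate() == -44
// 3. cruncher.peek() == -44
// 4. cruncher.dock(x→-5/6) == -259/6
// 5. cruncher.fold(x→-22) == 2849/3
// 6. cruncher.divby(x→73) == 2849/219
// 7. cruncher.raiseby(x→1/3) == 974/73
// 8. cruncher.peek() == 974/73
// 9. cruncher.dock(x→-90) == 7544/73
// 10. cruncher.peek() == 7544/73
// 11. cruncher.fold(x→-49) == -369656/73
// 12. cruncher.raiseby(x→35/6) == -2215381/438
// 13. cruncher.peek() == -2215381/438
// 14. cruncher.raiseby(x→45) == -2195671/438
// 15. cruncher.dock(x→-21) == -2186473/438


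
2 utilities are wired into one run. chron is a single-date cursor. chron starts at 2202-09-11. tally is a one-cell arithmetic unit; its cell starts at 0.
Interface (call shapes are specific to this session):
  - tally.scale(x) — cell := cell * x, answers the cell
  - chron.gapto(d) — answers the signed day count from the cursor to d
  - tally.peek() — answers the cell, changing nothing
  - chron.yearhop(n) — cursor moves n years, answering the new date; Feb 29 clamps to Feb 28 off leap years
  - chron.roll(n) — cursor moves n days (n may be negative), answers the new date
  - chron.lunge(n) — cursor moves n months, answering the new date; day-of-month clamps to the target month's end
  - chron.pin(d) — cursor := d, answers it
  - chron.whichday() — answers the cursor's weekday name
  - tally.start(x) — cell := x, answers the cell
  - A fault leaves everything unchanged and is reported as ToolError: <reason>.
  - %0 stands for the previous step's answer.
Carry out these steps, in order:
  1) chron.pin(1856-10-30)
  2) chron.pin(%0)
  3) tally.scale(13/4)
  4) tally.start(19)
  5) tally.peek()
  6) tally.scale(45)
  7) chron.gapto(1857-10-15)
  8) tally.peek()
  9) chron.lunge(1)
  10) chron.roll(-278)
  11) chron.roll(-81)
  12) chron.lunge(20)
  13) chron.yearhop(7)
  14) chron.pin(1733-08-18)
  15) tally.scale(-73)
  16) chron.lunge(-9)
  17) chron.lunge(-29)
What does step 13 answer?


Answer: 1864-08-07

Derivation:
>> pin(d=1856-10-30)
<< 1856-10-30
>> pin(d=%0)
<< 1856-10-30
>> scale(x=13/4)
<< 0
>> start(x=19)
<< 19
>> peek()
<< 19
>> scale(x=45)
<< 855
>> gapto(d=1857-10-15)
<< 350
>> peek()
<< 855
>> lunge(n=1)
<< 1856-11-30
>> roll(n=-278)
<< 1856-02-26
>> roll(n=-81)
<< 1855-12-07
>> lunge(n=20)
<< 1857-08-07
>> yearhop(n=7)
<< 1864-08-07
>> pin(d=1733-08-18)
<< 1733-08-18
>> scale(x=-73)
<< -62415
>> lunge(n=-9)
<< 1732-11-18
>> lunge(n=-29)
<< 1730-06-18


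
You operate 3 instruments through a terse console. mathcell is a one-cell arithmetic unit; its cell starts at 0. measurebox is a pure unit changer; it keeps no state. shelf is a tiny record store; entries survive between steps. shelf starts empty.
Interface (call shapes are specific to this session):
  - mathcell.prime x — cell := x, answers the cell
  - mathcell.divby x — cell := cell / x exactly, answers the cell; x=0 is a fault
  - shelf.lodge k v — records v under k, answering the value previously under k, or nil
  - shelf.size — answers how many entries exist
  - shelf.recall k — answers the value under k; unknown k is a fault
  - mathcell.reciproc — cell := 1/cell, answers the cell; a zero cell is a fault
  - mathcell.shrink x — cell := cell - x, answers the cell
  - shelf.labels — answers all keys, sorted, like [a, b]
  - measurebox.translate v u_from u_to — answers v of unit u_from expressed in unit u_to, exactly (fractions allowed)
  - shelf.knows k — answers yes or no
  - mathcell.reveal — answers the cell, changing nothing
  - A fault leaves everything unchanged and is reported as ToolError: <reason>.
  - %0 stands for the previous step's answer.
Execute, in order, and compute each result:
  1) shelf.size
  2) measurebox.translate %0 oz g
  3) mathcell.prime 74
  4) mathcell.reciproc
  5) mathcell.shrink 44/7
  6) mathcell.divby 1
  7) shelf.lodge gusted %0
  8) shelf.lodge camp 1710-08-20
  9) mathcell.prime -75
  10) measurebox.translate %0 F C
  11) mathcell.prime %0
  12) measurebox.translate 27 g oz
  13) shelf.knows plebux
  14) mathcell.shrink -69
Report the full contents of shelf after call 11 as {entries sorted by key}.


Answer: {camp=1710-08-20, gusted=-3249/518}

Derivation:
CALL shelf.size[]
RET  0
CALL measurebox.translate[v=%0; u_from=oz; u_to=g]
RET  0
CALL mathcell.prime[x=74]
RET  74
CALL mathcell.reciproc[]
RET  1/74
CALL mathcell.shrink[x=44/7]
RET  -3249/518
CALL mathcell.divby[x=1]
RET  -3249/518
CALL shelf.lodge[k=gusted; v=%0]
RET  nil
CALL shelf.lodge[k=camp; v=1710-08-20]
RET  nil
CALL mathcell.prime[x=-75]
RET  -75
CALL measurebox.translate[v=%0; u_from=F; u_to=C]
RET  -535/9
CALL mathcell.prime[x=%0]
RET  -535/9
CALL measurebox.translate[v=27; u_from=g; u_to=oz]
RET  43200000/45359237
CALL shelf.knows[k=plebux]
RET  no
CALL mathcell.shrink[x=-69]
RET  86/9


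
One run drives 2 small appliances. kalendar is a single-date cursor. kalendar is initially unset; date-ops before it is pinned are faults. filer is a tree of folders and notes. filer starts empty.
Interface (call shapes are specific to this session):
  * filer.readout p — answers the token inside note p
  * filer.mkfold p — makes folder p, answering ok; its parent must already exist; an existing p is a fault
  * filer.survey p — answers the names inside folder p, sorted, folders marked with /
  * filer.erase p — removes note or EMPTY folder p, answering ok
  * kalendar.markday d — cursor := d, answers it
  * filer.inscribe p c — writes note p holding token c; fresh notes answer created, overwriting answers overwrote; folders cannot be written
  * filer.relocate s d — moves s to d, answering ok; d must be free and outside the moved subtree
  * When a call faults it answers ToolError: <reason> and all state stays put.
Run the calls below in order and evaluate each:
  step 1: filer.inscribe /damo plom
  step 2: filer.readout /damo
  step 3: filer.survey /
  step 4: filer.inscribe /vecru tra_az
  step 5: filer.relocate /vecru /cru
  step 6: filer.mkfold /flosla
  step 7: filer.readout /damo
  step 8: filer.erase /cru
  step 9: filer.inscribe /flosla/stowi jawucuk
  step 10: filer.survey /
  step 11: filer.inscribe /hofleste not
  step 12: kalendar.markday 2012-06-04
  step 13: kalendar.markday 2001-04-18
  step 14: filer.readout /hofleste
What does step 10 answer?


Answer: [damo, flosla/]

Derivation:
Step: filer.inscribe[p='/damo'; c='plom']
Result: created
Step: filer.readout[p='/damo']
Result: plom
Step: filer.survey[p='/']
Result: [damo]
Step: filer.inscribe[p='/vecru'; c='tra_az']
Result: created
Step: filer.relocate[s='/vecru'; d='/cru']
Result: ok
Step: filer.mkfold[p='/flosla']
Result: ok
Step: filer.readout[p='/damo']
Result: plom
Step: filer.erase[p='/cru']
Result: ok
Step: filer.inscribe[p='/flosla/stowi'; c='jawucuk']
Result: created
Step: filer.survey[p='/']
Result: [damo, flosla/]
Step: filer.inscribe[p='/hofleste'; c='not']
Result: created
Step: kalendar.markday[d='2012-06-04']
Result: 2012-06-04
Step: kalendar.markday[d='2001-04-18']
Result: 2001-04-18
Step: filer.readout[p='/hofleste']
Result: not


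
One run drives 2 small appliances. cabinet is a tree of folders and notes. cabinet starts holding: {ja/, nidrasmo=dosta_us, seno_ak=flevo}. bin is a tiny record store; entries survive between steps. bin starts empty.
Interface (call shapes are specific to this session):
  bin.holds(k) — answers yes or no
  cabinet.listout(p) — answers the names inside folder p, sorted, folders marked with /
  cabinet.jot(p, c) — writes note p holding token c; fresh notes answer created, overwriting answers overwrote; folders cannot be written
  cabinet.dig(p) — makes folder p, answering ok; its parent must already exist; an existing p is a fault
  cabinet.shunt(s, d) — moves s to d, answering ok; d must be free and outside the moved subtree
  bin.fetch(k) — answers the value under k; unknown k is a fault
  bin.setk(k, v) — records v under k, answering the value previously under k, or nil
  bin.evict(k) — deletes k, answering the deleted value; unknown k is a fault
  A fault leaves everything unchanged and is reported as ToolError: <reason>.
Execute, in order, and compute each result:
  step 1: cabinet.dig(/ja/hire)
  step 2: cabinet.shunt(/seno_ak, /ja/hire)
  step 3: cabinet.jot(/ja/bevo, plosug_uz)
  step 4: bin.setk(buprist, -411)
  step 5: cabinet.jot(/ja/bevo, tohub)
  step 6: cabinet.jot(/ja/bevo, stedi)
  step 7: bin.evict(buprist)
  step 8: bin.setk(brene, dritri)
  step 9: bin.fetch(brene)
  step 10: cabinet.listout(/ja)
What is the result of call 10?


Answer: [bevo, hire/]

Derivation:
·→ cabinet.dig(p=/ja/hire)
·← ok
·→ cabinet.shunt(s=/seno_ak, d=/ja/hire)
·← ToolError: exists
·→ cabinet.jot(p=/ja/bevo, c=plosug_uz)
·← created
·→ bin.setk(k=buprist, v=-411)
·← nil
·→ cabinet.jot(p=/ja/bevo, c=tohub)
·← overwrote
·→ cabinet.jot(p=/ja/bevo, c=stedi)
·← overwrote
·→ bin.evict(k=buprist)
·← -411
·→ bin.setk(k=brene, v=dritri)
·← nil
·→ bin.fetch(k=brene)
·← dritri
·→ cabinet.listout(p=/ja)
·← [bevo, hire/]


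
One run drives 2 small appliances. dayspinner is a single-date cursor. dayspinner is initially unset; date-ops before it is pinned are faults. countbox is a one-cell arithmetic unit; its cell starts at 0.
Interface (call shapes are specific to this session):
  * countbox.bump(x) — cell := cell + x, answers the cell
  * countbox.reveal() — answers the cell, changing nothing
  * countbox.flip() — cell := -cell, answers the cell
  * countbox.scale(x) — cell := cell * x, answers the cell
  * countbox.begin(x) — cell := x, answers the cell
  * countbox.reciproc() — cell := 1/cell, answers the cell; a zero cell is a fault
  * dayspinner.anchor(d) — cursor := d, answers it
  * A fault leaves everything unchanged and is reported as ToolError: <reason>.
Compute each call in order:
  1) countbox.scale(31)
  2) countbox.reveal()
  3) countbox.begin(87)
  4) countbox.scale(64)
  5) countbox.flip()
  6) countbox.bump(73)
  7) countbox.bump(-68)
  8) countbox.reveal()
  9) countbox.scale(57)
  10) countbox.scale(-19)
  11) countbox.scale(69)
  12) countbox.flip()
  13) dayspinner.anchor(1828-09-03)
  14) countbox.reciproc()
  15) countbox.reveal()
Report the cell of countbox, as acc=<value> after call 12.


Then countbox.scale on 31, → 0.
Invoking countbox.reveal, and get 0.
I use countbox.begin on 87, and get 87.
Calling countbox.scale on 64, → 5568.
I use countbox.flip, giving -5568.
Then countbox.bump on 73, — result: -5495.
Using countbox.bump on -68, and observe -5563.
I call countbox.reveal, — result: -5563.
Now I run countbox.scale on 57, which returns -317091.
I try countbox.scale on -19, and observe 6024729.
I use countbox.scale on 69, → 415706301.
I run countbox.flip: -415706301.
Calling dayspinner.anchor on 1828-09-03, — result: 1828-09-03.
I use countbox.reciproc(), giving -1/415706301.
Using countbox.reveal, and observe -1/415706301.

Answer: acc=-415706301


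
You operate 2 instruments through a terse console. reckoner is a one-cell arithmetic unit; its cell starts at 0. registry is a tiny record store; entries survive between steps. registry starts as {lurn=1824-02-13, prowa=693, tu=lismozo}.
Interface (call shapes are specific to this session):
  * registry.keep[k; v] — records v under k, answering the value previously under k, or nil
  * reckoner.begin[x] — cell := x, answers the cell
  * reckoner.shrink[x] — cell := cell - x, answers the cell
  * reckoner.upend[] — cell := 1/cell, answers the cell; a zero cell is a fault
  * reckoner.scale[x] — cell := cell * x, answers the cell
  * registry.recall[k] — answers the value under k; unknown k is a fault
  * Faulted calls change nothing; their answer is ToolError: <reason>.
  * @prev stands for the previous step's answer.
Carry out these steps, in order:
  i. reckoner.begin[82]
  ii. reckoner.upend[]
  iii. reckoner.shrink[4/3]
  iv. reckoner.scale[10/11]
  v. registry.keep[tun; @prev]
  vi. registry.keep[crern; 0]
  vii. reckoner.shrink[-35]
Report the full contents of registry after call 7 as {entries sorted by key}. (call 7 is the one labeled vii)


~$ reckoner.begin x→82
= 82
~$ reckoner.upend
= 1/82
~$ reckoner.shrink x→4/3
= -325/246
~$ reckoner.scale x→10/11
= -1625/1353
~$ registry.keep k→tun v→@prev
= nil
~$ registry.keep k→crern v→0
= nil
~$ reckoner.shrink x→-35
= 45730/1353

Answer: {crern=0, lurn=1824-02-13, prowa=693, tu=lismozo, tun=-1625/1353}


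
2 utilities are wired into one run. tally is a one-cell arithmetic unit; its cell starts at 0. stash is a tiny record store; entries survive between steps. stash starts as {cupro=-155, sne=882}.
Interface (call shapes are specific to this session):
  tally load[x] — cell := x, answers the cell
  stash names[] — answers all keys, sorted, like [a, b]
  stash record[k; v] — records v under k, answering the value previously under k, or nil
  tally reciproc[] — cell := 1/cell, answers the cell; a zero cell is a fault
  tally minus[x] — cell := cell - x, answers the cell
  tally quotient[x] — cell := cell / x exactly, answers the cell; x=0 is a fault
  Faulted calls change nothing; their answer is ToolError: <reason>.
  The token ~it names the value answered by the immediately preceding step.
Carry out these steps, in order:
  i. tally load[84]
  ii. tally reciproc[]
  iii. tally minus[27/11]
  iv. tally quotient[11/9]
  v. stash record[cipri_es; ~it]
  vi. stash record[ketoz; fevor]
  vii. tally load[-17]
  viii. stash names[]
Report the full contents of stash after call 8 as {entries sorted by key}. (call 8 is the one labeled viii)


Answer: {cipri_es=-6771/3388, cupro=-155, ketoz=fevor, sne=882}

Derivation:
-- tally load(x='84') : 84
-- tally reciproc() : 1/84
-- tally minus(x='27/11') : -2257/924
-- tally quotient(x='11/9') : -6771/3388
-- stash record(k='cipri_es', v='~it') : nil
-- stash record(k='ketoz', v='fevor') : nil
-- tally load(x='-17') : -17
-- stash names() : [cipri_es, cupro, ketoz, sne]


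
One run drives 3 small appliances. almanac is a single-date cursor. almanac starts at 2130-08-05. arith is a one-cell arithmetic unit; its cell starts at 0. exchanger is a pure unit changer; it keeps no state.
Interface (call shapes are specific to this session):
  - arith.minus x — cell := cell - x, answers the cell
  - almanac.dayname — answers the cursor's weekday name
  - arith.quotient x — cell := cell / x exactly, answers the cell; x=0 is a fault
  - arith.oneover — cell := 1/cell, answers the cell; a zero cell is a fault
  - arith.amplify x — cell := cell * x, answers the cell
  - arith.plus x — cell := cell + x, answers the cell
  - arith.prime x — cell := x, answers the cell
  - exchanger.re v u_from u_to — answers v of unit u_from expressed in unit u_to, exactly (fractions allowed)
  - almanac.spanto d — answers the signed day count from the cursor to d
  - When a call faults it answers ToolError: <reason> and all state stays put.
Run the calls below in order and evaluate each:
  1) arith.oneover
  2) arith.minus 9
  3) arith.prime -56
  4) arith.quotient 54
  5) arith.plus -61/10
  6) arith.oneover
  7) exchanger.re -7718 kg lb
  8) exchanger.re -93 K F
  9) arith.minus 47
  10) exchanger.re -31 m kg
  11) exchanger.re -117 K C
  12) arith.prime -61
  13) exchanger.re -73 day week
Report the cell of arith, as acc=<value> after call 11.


·→ arith.oneover()
·← ToolError: reciprocal of zero
·→ arith.minus(x: 9)
·← -9
·→ arith.prime(x: -56)
·← -56
·→ arith.quotient(x: 54)
·← -28/27
·→ arith.plus(x: -61/10)
·← -1927/270
·→ arith.oneover()
·← -270/1927
·→ exchanger.re(v: -7718, u_from: kg, u_to: lb)
·← -771800000000/45359237
·→ exchanger.re(v: -93, u_from: K, u_to: F)
·← -62707/100
·→ arith.minus(x: 47)
·← -90839/1927
·→ exchanger.re(v: -31, u_from: m, u_to: kg)
·← ToolError: incompatible units
·→ exchanger.re(v: -117, u_from: K, u_to: C)
·← -7803/20
·→ arith.prime(x: -61)
·← -61
·→ exchanger.re(v: -73, u_from: day, u_to: week)
·← -73/7

Answer: acc=-90839/1927


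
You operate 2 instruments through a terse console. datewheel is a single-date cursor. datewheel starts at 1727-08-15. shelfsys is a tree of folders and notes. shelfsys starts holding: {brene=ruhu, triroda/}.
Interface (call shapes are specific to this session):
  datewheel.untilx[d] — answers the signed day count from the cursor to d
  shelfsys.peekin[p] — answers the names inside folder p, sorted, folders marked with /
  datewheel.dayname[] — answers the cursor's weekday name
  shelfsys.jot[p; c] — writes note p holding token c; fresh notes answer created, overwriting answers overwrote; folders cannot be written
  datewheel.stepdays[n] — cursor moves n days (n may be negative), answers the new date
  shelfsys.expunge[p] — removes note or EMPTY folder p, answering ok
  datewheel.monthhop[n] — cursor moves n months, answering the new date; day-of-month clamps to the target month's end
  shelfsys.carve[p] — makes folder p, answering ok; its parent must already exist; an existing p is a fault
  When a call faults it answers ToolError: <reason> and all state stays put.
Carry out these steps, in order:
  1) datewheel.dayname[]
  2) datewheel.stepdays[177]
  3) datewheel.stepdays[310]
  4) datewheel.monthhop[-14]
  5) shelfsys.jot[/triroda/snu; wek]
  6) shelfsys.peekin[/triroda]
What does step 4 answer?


Act: datewheel.dayname[]
Obs: Friday
Act: datewheel.stepdays[n→177]
Obs: 1728-02-08
Act: datewheel.stepdays[n→310]
Obs: 1728-12-14
Act: datewheel.monthhop[n→-14]
Obs: 1727-10-14
Act: shelfsys.jot[p→/triroda/snu; c→wek]
Obs: created
Act: shelfsys.peekin[p→/triroda]
Obs: [snu]

Answer: 1727-10-14


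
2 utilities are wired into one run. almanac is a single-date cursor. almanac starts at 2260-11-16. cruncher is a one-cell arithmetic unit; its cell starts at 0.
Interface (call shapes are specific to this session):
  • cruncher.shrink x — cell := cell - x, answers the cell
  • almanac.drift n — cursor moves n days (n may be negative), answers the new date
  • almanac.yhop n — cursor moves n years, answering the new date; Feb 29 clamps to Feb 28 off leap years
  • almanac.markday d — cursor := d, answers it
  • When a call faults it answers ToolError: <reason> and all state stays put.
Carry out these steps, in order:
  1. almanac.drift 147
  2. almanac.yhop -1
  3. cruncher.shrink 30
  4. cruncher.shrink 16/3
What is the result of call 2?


-- 1. drift(n='147') == 2261-04-12
-- 2. yhop(n='-1') == 2260-04-12
-- 3. shrink(x='30') == -30
-- 4. shrink(x='16/3') == -106/3

Answer: 2260-04-12


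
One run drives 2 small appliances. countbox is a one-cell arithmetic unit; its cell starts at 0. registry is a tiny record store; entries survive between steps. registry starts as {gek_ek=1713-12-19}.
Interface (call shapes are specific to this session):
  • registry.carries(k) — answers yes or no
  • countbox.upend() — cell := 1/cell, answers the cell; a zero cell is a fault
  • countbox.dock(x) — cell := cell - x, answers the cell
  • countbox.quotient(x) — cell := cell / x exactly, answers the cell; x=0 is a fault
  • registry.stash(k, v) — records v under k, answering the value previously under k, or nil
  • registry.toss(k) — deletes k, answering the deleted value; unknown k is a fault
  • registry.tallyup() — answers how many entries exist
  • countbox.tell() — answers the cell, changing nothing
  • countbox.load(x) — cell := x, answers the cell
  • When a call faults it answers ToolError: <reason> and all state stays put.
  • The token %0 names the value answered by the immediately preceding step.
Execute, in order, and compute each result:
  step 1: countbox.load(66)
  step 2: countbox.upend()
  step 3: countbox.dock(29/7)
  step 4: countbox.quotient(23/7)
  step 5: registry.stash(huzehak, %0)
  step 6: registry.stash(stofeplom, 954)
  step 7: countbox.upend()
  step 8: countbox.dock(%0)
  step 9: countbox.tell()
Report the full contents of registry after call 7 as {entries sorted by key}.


~$ countbox.load x=66
  66
~$ countbox.upend
  1/66
~$ countbox.dock x=29/7
  -1907/462
~$ countbox.quotient x=23/7
  -1907/1518
~$ registry.stash k=huzehak v=%0
  nil
~$ registry.stash k=stofeplom v=954
  nil
~$ countbox.upend
  -1518/1907
~$ countbox.dock x=%0
  0
~$ countbox.tell
  0

Answer: {gek_ek=1713-12-19, huzehak=-1907/1518, stofeplom=954}


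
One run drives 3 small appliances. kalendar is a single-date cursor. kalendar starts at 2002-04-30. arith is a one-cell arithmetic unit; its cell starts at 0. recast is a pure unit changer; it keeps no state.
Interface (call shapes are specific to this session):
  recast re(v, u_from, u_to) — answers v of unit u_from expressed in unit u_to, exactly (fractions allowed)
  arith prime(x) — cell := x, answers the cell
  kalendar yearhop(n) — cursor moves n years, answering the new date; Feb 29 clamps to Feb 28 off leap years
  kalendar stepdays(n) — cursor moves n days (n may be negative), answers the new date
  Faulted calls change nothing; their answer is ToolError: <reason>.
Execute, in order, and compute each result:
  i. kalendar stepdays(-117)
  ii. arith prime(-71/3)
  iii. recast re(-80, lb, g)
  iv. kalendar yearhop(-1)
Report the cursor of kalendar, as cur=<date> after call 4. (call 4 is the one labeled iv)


[in] kalendar stepdays n=-117
  2002-01-03
[in] arith prime x=-71/3
  -71/3
[in] recast re v=-80 u_from=lb u_to=g
  -45359237/1250
[in] kalendar yearhop n=-1
  2001-01-03

Answer: cur=2001-01-03


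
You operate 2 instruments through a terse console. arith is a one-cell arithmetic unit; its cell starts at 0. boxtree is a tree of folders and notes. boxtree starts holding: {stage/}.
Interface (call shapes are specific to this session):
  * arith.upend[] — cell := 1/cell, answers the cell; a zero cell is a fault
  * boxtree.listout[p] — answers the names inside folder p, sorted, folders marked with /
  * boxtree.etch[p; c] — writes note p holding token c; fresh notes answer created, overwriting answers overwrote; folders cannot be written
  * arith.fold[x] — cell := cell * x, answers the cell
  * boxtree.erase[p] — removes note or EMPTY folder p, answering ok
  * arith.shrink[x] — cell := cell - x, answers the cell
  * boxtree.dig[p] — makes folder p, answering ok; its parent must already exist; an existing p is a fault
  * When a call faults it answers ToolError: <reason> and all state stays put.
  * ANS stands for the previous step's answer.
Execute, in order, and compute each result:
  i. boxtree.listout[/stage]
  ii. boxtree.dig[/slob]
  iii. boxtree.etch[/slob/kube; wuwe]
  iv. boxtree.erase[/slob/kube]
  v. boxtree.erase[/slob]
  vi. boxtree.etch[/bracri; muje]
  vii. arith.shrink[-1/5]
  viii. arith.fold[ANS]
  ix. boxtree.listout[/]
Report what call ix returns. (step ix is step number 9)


Answer: [bracri, stage/]

Derivation:
# 1. boxtree.listout(/stage) : []
# 2. boxtree.dig(/slob) : ok
# 3. boxtree.etch(/slob/kube, wuwe) : created
# 4. boxtree.erase(/slob/kube) : ok
# 5. boxtree.erase(/slob) : ok
# 6. boxtree.etch(/bracri, muje) : created
# 7. arith.shrink(-1/5) : 1/5
# 8. arith.fold(ANS) : 1/25
# 9. boxtree.listout(/) : [bracri, stage/]


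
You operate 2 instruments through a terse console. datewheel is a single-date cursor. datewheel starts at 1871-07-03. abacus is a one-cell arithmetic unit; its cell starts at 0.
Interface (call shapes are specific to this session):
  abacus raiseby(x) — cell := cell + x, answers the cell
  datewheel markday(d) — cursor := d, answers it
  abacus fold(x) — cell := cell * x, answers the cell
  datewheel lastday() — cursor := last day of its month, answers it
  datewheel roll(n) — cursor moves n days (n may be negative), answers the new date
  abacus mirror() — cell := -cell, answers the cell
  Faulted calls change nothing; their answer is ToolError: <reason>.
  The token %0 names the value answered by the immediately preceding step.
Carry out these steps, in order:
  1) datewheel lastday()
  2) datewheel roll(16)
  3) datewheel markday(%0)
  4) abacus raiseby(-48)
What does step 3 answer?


;; 1. datewheel lastday() == 1871-07-31
;; 2. datewheel roll(16) == 1871-08-16
;; 3. datewheel markday(%0) == 1871-08-16
;; 4. abacus raiseby(-48) == -48

Answer: 1871-08-16
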